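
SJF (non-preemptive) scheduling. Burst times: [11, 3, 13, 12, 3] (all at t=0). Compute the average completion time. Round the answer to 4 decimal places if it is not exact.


SJF order (ascending): [3, 3, 11, 12, 13]
Completion times:
  Job 1: burst=3, C=3
  Job 2: burst=3, C=6
  Job 3: burst=11, C=17
  Job 4: burst=12, C=29
  Job 5: burst=13, C=42
Average completion = 97/5 = 19.4

19.4


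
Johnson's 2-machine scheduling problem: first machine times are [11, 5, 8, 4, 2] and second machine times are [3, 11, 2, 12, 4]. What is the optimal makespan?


Apply Johnson's rule:
  Group 1 (a <= b): [(5, 2, 4), (4, 4, 12), (2, 5, 11)]
  Group 2 (a > b): [(1, 11, 3), (3, 8, 2)]
Optimal job order: [5, 4, 2, 1, 3]
Schedule:
  Job 5: M1 done at 2, M2 done at 6
  Job 4: M1 done at 6, M2 done at 18
  Job 2: M1 done at 11, M2 done at 29
  Job 1: M1 done at 22, M2 done at 32
  Job 3: M1 done at 30, M2 done at 34
Makespan = 34

34


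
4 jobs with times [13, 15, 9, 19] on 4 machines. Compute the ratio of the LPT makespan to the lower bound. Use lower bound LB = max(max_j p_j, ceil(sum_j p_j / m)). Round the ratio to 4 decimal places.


LPT order: [19, 15, 13, 9]
Machine loads after assignment: [19, 15, 13, 9]
LPT makespan = 19
Lower bound = max(max_job, ceil(total/4)) = max(19, 14) = 19
Ratio = 19 / 19 = 1.0

1.0


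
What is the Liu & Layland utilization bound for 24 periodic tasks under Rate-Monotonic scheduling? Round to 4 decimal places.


Compute 2^(1/24) = 1.0293022366
Subtract 1: 1.0293022366 - 1 = 0.0293022366
Multiply by n: 24 * 0.0293022366 = 0.7032536784
Round to 4 dp: 0.7033

0.7033


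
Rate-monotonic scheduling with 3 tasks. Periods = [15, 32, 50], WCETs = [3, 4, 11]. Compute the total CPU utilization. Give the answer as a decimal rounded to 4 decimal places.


Compute individual utilizations (exact fractions):
  Task 1: C/T = 3/15 = 1/5 (approx. 0.2)
  Task 2: C/T = 4/32 = 1/8 (approx. 0.125)
  Task 3: C/T = 11/50 (approx. 0.22)
Total utilization U = 1/5 + 1/8 + 11/50 = 109/200
Rounded to 4 decimal places: U = 0.5450
RM (Liu & Layland) bound for 3 tasks = 0.779763; compare with U = 109/200 (approx. 0.545000)
U <= bound, so schedulable by RM sufficient condition.

0.5450


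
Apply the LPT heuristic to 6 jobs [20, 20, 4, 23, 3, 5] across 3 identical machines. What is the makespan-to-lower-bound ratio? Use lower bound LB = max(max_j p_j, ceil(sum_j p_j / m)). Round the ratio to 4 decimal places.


LPT order: [23, 20, 20, 5, 4, 3]
Machine loads after assignment: [26, 25, 24]
LPT makespan = 26
Lower bound = max(max_job, ceil(total/3)) = max(23, 25) = 25
Ratio = 26 / 25 = 1.04

1.04


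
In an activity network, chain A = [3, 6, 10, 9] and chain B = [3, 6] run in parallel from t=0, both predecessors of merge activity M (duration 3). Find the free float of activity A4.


ES(A4) = sum of predecessors on chain A = 19
EF(A4) = ES + duration = 19 + 9 = 28
Successor of A4 is M. ES(M) = max(sum(A), sum(B)) = max(28, 9) = 28
Free float = ES(successor) - EF(current) = 28 - 28 = 0

0


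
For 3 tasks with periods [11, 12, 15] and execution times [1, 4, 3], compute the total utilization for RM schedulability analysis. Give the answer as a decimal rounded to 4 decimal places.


Compute individual utilizations (exact fractions):
  Task 1: C/T = 1/11 (approx. 0.0909)
  Task 2: C/T = 4/12 = 1/3 (approx. 0.3333)
  Task 3: C/T = 3/15 = 1/5 (approx. 0.2)
Total utilization U = 1/11 + 1/3 + 1/5 = 103/165
Rounded to 4 decimal places: U = 0.6242
RM (Liu & Layland) bound for 3 tasks = 0.779763; compare with U = 103/165 (approx. 0.624242)
U <= bound, so schedulable by RM sufficient condition.

0.6242


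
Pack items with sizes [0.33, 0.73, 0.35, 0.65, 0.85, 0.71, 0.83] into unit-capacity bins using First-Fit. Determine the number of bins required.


Place items sequentially using First-Fit:
  Item 0.33 -> new Bin 1
  Item 0.73 -> new Bin 2
  Item 0.35 -> Bin 1 (now 0.68)
  Item 0.65 -> new Bin 3
  Item 0.85 -> new Bin 4
  Item 0.71 -> new Bin 5
  Item 0.83 -> new Bin 6
Total bins used = 6

6


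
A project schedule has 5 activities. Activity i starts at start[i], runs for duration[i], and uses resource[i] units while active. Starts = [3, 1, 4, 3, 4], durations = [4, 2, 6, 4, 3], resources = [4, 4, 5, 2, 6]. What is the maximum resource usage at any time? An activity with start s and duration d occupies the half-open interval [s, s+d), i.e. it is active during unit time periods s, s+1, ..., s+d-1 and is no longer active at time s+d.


Each activity i is active on [start_i, start_i + duration_i).
Compute total resource usage per time slot:
  t=0: active resources = [], total = 0
  t=1: active resources = [4], total = 4
  t=2: active resources = [4], total = 4
  t=3: active resources = [4, 2], total = 6
  t=4: active resources = [4, 5, 2, 6], total = 17
  t=5: active resources = [4, 5, 2, 6], total = 17
  t=6: active resources = [4, 5, 2, 6], total = 17
  t=7: active resources = [5], total = 5
  t=8: active resources = [5], total = 5
  t=9: active resources = [5], total = 5
Peak resource demand = 17

17


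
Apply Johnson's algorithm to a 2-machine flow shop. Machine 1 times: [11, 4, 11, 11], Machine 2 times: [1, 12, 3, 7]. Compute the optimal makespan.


Apply Johnson's rule:
  Group 1 (a <= b): [(2, 4, 12)]
  Group 2 (a > b): [(4, 11, 7), (3, 11, 3), (1, 11, 1)]
Optimal job order: [2, 4, 3, 1]
Schedule:
  Job 2: M1 done at 4, M2 done at 16
  Job 4: M1 done at 15, M2 done at 23
  Job 3: M1 done at 26, M2 done at 29
  Job 1: M1 done at 37, M2 done at 38
Makespan = 38

38


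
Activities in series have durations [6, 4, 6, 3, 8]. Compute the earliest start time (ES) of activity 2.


Activity 2 starts after activities 1 through 1 complete.
Predecessor durations: [6]
ES = 6 = 6

6


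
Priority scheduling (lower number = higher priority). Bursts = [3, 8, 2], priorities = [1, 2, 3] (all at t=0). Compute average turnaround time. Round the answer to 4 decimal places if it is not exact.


Sort by priority (ascending = highest first):
Order: [(1, 3), (2, 8), (3, 2)]
Completion times:
  Priority 1, burst=3, C=3
  Priority 2, burst=8, C=11
  Priority 3, burst=2, C=13
Average turnaround = 27/3 = 9.0

9.0


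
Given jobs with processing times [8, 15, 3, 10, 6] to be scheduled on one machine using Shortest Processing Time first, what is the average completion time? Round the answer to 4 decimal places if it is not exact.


Sort jobs by processing time (SPT order): [3, 6, 8, 10, 15]
Compute completion times sequentially:
  Job 1: processing = 3, completes at 3
  Job 2: processing = 6, completes at 9
  Job 3: processing = 8, completes at 17
  Job 4: processing = 10, completes at 27
  Job 5: processing = 15, completes at 42
Sum of completion times = 98
Average completion time = 98/5 = 19.6

19.6


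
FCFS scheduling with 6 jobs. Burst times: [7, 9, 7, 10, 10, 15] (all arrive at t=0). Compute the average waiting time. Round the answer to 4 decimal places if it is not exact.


FCFS order (as given): [7, 9, 7, 10, 10, 15]
Waiting times:
  Job 1: wait = 0
  Job 2: wait = 7
  Job 3: wait = 16
  Job 4: wait = 23
  Job 5: wait = 33
  Job 6: wait = 43
Sum of waiting times = 122
Average waiting time = 122/6 = 20.3333

20.3333


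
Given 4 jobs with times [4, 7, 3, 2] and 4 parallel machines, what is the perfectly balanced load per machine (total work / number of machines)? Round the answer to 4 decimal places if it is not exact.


Total processing time = 4 + 7 + 3 + 2 = 16
Number of machines = 4
Ideal balanced load = 16 / 4 = 4.0

4.0


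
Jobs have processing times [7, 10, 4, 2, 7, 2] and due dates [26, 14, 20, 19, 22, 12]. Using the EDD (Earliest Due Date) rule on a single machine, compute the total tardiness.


Sort by due date (EDD order): [(2, 12), (10, 14), (2, 19), (4, 20), (7, 22), (7, 26)]
Compute completion times and tardiness:
  Job 1: p=2, d=12, C=2, tardiness=max(0,2-12)=0
  Job 2: p=10, d=14, C=12, tardiness=max(0,12-14)=0
  Job 3: p=2, d=19, C=14, tardiness=max(0,14-19)=0
  Job 4: p=4, d=20, C=18, tardiness=max(0,18-20)=0
  Job 5: p=7, d=22, C=25, tardiness=max(0,25-22)=3
  Job 6: p=7, d=26, C=32, tardiness=max(0,32-26)=6
Total tardiness = 9

9


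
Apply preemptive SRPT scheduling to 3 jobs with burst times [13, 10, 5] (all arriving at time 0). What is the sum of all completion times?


Since all jobs arrive at t=0, SRPT equals SPT ordering.
SPT order: [5, 10, 13]
Completion times:
  Job 1: p=5, C=5
  Job 2: p=10, C=15
  Job 3: p=13, C=28
Total completion time = 5 + 15 + 28 = 48

48


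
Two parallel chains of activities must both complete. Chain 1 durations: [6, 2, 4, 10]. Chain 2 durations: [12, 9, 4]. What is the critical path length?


Path A total = 6 + 2 + 4 + 10 = 22
Path B total = 12 + 9 + 4 = 25
Critical path = longest path = max(22, 25) = 25

25


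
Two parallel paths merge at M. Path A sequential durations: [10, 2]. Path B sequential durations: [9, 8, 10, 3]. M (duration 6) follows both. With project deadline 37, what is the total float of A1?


Forward pass: ES(A1) = sum of predecessors on chain A = 0
EF = ES + duration = 0 + 10 = 10
Backward pass: LF(M) = deadline = 37; LS(M) = 37 - 6 = 31
LF(A1) = LS(M) - sum(successors on chain A) = 31 - 2 = 29
LS = LF - duration = 29 - 10 = 19
Total float = LS - ES = 19 - 0 = 19

19


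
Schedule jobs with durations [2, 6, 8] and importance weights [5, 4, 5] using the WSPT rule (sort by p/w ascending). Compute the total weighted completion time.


Compute p/w ratios and sort ascending (WSPT): [(2, 5), (6, 4), (8, 5)]
Compute weighted completion times:
  Job (p=2,w=5): C=2, w*C=5*2=10
  Job (p=6,w=4): C=8, w*C=4*8=32
  Job (p=8,w=5): C=16, w*C=5*16=80
Total weighted completion time = 122

122


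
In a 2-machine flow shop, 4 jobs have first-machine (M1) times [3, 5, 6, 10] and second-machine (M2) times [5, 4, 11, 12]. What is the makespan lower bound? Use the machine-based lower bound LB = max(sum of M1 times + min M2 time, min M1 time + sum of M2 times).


LB1 = sum(M1 times) + min(M2 times) = 24 + 4 = 28
LB2 = min(M1 times) + sum(M2 times) = 3 + 32 = 35
Lower bound = max(LB1, LB2) = max(28, 35) = 35

35


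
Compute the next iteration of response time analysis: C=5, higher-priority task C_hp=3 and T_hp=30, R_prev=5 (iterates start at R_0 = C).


R_next = C + ceil(R_prev / T_hp) * C_hp
ceil(5 / 30) = ceil(0.1667) = 1
Interference = 1 * 3 = 3
R_next = 5 + 3 = 8

8


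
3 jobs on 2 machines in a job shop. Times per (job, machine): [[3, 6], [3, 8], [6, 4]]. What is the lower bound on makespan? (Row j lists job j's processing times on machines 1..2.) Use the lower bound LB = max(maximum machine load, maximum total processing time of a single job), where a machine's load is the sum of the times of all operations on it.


Machine loads:
  Machine 1: 3 + 3 + 6 = 12
  Machine 2: 6 + 8 + 4 = 18
Max machine load = 18
Job totals:
  Job 1: 9
  Job 2: 11
  Job 3: 10
Max job total = 11
Lower bound = max(18, 11) = 18

18


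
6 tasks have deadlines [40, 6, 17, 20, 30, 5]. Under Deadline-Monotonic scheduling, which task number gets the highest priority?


Sort tasks by relative deadline (ascending):
  Task 6: deadline = 5
  Task 2: deadline = 6
  Task 3: deadline = 17
  Task 4: deadline = 20
  Task 5: deadline = 30
  Task 1: deadline = 40
Priority order (highest first): [6, 2, 3, 4, 5, 1]
Highest priority task = 6

6


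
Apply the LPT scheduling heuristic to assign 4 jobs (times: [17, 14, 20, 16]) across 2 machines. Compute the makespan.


Sort jobs in decreasing order (LPT): [20, 17, 16, 14]
Assign each job to the least loaded machine:
  Machine 1: jobs [20, 14], load = 34
  Machine 2: jobs [17, 16], load = 33
Makespan = max load = 34

34


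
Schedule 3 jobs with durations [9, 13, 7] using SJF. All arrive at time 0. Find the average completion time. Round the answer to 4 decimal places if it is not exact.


SJF order (ascending): [7, 9, 13]
Completion times:
  Job 1: burst=7, C=7
  Job 2: burst=9, C=16
  Job 3: burst=13, C=29
Average completion = 52/3 = 17.3333

17.3333


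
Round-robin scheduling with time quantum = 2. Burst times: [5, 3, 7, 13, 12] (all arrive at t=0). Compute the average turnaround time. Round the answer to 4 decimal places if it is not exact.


Time quantum = 2
Execution trace:
  J1 runs 2 units, time = 2
  J2 runs 2 units, time = 4
  J3 runs 2 units, time = 6
  J4 runs 2 units, time = 8
  J5 runs 2 units, time = 10
  J1 runs 2 units, time = 12
  J2 runs 1 units, time = 13
  J3 runs 2 units, time = 15
  J4 runs 2 units, time = 17
  J5 runs 2 units, time = 19
  J1 runs 1 units, time = 20
  J3 runs 2 units, time = 22
  J4 runs 2 units, time = 24
  J5 runs 2 units, time = 26
  J3 runs 1 units, time = 27
  J4 runs 2 units, time = 29
  J5 runs 2 units, time = 31
  J4 runs 2 units, time = 33
  J5 runs 2 units, time = 35
  J4 runs 2 units, time = 37
  J5 runs 2 units, time = 39
  J4 runs 1 units, time = 40
Finish times: [20, 13, 27, 40, 39]
Average turnaround = 139/5 = 27.8

27.8


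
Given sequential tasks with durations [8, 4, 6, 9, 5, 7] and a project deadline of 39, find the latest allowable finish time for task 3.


LF(activity 3) = deadline - sum of successor durations
Successors: activities 4 through 6 with durations [9, 5, 7]
Sum of successor durations = 21
LF = 39 - 21 = 18

18


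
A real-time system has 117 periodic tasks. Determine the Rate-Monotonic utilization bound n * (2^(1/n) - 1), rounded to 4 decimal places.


Compute 2^(1/117) = 1.0059419185
Subtract 1: 1.0059419185 - 1 = 0.0059419185
Multiply by n: 117 * 0.0059419185 = 0.6952044645
Round to 4 dp: 0.6952

0.6952


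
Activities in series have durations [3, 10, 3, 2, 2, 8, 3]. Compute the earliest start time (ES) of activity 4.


Activity 4 starts after activities 1 through 3 complete.
Predecessor durations: [3, 10, 3]
ES = 3 + 10 + 3 = 16

16


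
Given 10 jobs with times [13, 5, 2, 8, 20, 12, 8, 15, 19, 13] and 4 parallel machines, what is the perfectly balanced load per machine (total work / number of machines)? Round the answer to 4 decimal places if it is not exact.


Total processing time = 13 + 5 + 2 + 8 + 20 + 12 + 8 + 15 + 19 + 13 = 115
Number of machines = 4
Ideal balanced load = 115 / 4 = 28.75

28.75


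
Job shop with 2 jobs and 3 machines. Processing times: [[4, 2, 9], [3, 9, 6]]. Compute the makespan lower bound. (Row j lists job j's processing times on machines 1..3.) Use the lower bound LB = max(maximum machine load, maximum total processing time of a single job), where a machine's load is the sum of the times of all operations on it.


Machine loads:
  Machine 1: 4 + 3 = 7
  Machine 2: 2 + 9 = 11
  Machine 3: 9 + 6 = 15
Max machine load = 15
Job totals:
  Job 1: 15
  Job 2: 18
Max job total = 18
Lower bound = max(15, 18) = 18

18


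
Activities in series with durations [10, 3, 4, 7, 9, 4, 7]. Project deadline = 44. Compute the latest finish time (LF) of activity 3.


LF(activity 3) = deadline - sum of successor durations
Successors: activities 4 through 7 with durations [7, 9, 4, 7]
Sum of successor durations = 27
LF = 44 - 27 = 17

17


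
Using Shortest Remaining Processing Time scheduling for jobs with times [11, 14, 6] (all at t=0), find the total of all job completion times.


Since all jobs arrive at t=0, SRPT equals SPT ordering.
SPT order: [6, 11, 14]
Completion times:
  Job 1: p=6, C=6
  Job 2: p=11, C=17
  Job 3: p=14, C=31
Total completion time = 6 + 17 + 31 = 54

54


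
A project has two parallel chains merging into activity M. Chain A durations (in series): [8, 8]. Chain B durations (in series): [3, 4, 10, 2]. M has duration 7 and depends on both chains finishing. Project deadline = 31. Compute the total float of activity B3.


Forward pass: ES(B3) = sum of predecessors on chain B = 7
EF = ES + duration = 7 + 10 = 17
Backward pass: LF(M) = deadline = 31; LS(M) = 31 - 7 = 24
LF(B3) = LS(M) - sum(successors on chain B) = 24 - 2 = 22
LS = LF - duration = 22 - 10 = 12
Total float = LS - ES = 12 - 7 = 5

5


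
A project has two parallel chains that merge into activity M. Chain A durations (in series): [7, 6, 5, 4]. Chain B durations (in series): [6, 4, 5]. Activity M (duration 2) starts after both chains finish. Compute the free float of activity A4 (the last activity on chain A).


ES(A4) = sum of predecessors on chain A = 18
EF(A4) = ES + duration = 18 + 4 = 22
Successor of A4 is M. ES(M) = max(sum(A), sum(B)) = max(22, 15) = 22
Free float = ES(successor) - EF(current) = 22 - 22 = 0

0


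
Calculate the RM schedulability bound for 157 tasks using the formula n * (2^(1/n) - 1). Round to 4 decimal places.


Compute 2^(1/157) = 1.0044247104
Subtract 1: 1.0044247104 - 1 = 0.0044247104
Multiply by n: 157 * 0.0044247104 = 0.6946795328
Round to 4 dp: 0.6947

0.6947


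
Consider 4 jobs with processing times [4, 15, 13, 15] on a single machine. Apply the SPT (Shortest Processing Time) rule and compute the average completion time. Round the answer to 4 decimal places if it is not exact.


Sort jobs by processing time (SPT order): [4, 13, 15, 15]
Compute completion times sequentially:
  Job 1: processing = 4, completes at 4
  Job 2: processing = 13, completes at 17
  Job 3: processing = 15, completes at 32
  Job 4: processing = 15, completes at 47
Sum of completion times = 100
Average completion time = 100/4 = 25.0

25.0


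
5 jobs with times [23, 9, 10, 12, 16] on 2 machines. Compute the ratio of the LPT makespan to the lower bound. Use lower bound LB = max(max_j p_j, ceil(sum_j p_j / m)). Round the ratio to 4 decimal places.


LPT order: [23, 16, 12, 10, 9]
Machine loads after assignment: [33, 37]
LPT makespan = 37
Lower bound = max(max_job, ceil(total/2)) = max(23, 35) = 35
Ratio = 37 / 35 = 1.0571

1.0571


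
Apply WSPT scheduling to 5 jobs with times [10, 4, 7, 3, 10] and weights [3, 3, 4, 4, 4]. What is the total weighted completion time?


Compute p/w ratios and sort ascending (WSPT): [(3, 4), (4, 3), (7, 4), (10, 4), (10, 3)]
Compute weighted completion times:
  Job (p=3,w=4): C=3, w*C=4*3=12
  Job (p=4,w=3): C=7, w*C=3*7=21
  Job (p=7,w=4): C=14, w*C=4*14=56
  Job (p=10,w=4): C=24, w*C=4*24=96
  Job (p=10,w=3): C=34, w*C=3*34=102
Total weighted completion time = 287

287


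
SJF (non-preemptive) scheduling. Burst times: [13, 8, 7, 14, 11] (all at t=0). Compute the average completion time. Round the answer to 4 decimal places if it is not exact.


SJF order (ascending): [7, 8, 11, 13, 14]
Completion times:
  Job 1: burst=7, C=7
  Job 2: burst=8, C=15
  Job 3: burst=11, C=26
  Job 4: burst=13, C=39
  Job 5: burst=14, C=53
Average completion = 140/5 = 28.0

28.0


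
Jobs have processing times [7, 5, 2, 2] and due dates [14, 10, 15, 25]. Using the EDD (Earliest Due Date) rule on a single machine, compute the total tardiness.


Sort by due date (EDD order): [(5, 10), (7, 14), (2, 15), (2, 25)]
Compute completion times and tardiness:
  Job 1: p=5, d=10, C=5, tardiness=max(0,5-10)=0
  Job 2: p=7, d=14, C=12, tardiness=max(0,12-14)=0
  Job 3: p=2, d=15, C=14, tardiness=max(0,14-15)=0
  Job 4: p=2, d=25, C=16, tardiness=max(0,16-25)=0
Total tardiness = 0

0


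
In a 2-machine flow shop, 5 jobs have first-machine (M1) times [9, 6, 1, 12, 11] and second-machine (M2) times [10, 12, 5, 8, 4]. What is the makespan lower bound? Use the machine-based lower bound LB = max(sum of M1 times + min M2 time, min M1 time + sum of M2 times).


LB1 = sum(M1 times) + min(M2 times) = 39 + 4 = 43
LB2 = min(M1 times) + sum(M2 times) = 1 + 39 = 40
Lower bound = max(LB1, LB2) = max(43, 40) = 43

43


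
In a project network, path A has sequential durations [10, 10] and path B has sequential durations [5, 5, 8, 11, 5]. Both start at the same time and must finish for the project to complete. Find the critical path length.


Path A total = 10 + 10 = 20
Path B total = 5 + 5 + 8 + 11 + 5 = 34
Critical path = longest path = max(20, 34) = 34

34


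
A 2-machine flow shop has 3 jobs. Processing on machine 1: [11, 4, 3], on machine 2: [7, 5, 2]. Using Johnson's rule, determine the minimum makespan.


Apply Johnson's rule:
  Group 1 (a <= b): [(2, 4, 5)]
  Group 2 (a > b): [(1, 11, 7), (3, 3, 2)]
Optimal job order: [2, 1, 3]
Schedule:
  Job 2: M1 done at 4, M2 done at 9
  Job 1: M1 done at 15, M2 done at 22
  Job 3: M1 done at 18, M2 done at 24
Makespan = 24

24


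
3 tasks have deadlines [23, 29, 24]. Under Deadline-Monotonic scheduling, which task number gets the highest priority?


Sort tasks by relative deadline (ascending):
  Task 1: deadline = 23
  Task 3: deadline = 24
  Task 2: deadline = 29
Priority order (highest first): [1, 3, 2]
Highest priority task = 1

1


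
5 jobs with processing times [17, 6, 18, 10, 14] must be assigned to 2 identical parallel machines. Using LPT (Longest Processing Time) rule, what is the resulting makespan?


Sort jobs in decreasing order (LPT): [18, 17, 14, 10, 6]
Assign each job to the least loaded machine:
  Machine 1: jobs [18, 10, 6], load = 34
  Machine 2: jobs [17, 14], load = 31
Makespan = max load = 34

34


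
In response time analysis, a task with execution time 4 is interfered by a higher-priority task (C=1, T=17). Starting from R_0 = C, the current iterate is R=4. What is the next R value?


R_next = C + ceil(R_prev / T_hp) * C_hp
ceil(4 / 17) = ceil(0.2353) = 1
Interference = 1 * 1 = 1
R_next = 4 + 1 = 5

5


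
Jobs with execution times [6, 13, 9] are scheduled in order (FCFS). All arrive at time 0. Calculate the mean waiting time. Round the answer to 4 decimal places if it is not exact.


FCFS order (as given): [6, 13, 9]
Waiting times:
  Job 1: wait = 0
  Job 2: wait = 6
  Job 3: wait = 19
Sum of waiting times = 25
Average waiting time = 25/3 = 8.3333

8.3333


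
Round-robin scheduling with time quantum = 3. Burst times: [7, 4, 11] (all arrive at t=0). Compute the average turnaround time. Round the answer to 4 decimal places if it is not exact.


Time quantum = 3
Execution trace:
  J1 runs 3 units, time = 3
  J2 runs 3 units, time = 6
  J3 runs 3 units, time = 9
  J1 runs 3 units, time = 12
  J2 runs 1 units, time = 13
  J3 runs 3 units, time = 16
  J1 runs 1 units, time = 17
  J3 runs 3 units, time = 20
  J3 runs 2 units, time = 22
Finish times: [17, 13, 22]
Average turnaround = 52/3 = 17.3333

17.3333


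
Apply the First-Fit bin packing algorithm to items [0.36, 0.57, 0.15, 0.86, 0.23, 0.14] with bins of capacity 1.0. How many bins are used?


Place items sequentially using First-Fit:
  Item 0.36 -> new Bin 1
  Item 0.57 -> Bin 1 (now 0.93)
  Item 0.15 -> new Bin 2
  Item 0.86 -> new Bin 3
  Item 0.23 -> Bin 2 (now 0.38)
  Item 0.14 -> Bin 2 (now 0.52)
Total bins used = 3

3


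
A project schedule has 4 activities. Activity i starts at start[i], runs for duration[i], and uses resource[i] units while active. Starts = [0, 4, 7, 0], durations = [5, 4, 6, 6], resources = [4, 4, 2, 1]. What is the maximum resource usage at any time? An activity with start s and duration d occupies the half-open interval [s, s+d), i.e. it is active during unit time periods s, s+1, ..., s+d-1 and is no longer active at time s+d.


Each activity i is active on [start_i, start_i + duration_i).
Compute total resource usage per time slot:
  t=0: active resources = [4, 1], total = 5
  t=1: active resources = [4, 1], total = 5
  t=2: active resources = [4, 1], total = 5
  t=3: active resources = [4, 1], total = 5
  t=4: active resources = [4, 4, 1], total = 9
  t=5: active resources = [4, 1], total = 5
  t=6: active resources = [4], total = 4
  t=7: active resources = [4, 2], total = 6
  t=8: active resources = [2], total = 2
  t=9: active resources = [2], total = 2
  t=10: active resources = [2], total = 2
  t=11: active resources = [2], total = 2
  t=12: active resources = [2], total = 2
Peak resource demand = 9

9


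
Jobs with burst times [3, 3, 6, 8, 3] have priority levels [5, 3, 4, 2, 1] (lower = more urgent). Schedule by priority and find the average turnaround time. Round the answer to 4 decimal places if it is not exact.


Sort by priority (ascending = highest first):
Order: [(1, 3), (2, 8), (3, 3), (4, 6), (5, 3)]
Completion times:
  Priority 1, burst=3, C=3
  Priority 2, burst=8, C=11
  Priority 3, burst=3, C=14
  Priority 4, burst=6, C=20
  Priority 5, burst=3, C=23
Average turnaround = 71/5 = 14.2

14.2


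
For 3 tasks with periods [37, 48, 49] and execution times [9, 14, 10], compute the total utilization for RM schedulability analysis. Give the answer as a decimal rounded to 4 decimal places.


Compute individual utilizations (exact fractions):
  Task 1: C/T = 9/37 (approx. 0.2432)
  Task 2: C/T = 14/48 = 7/24 (approx. 0.2917)
  Task 3: C/T = 10/49 (approx. 0.2041)
Total utilization U = 9/37 + 7/24 + 10/49 = 32155/43512
Rounded to 4 decimal places: U = 0.7390
RM (Liu & Layland) bound for 3 tasks = 0.779763; compare with U = 32155/43512 (approx. 0.738992)
U <= bound, so schedulable by RM sufficient condition.

0.7390


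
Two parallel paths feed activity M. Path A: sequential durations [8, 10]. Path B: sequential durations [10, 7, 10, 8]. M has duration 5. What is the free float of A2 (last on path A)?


ES(A2) = sum of predecessors on chain A = 8
EF(A2) = ES + duration = 8 + 10 = 18
Successor of A2 is M. ES(M) = max(sum(A), sum(B)) = max(18, 35) = 35
Free float = ES(successor) - EF(current) = 35 - 18 = 17

17


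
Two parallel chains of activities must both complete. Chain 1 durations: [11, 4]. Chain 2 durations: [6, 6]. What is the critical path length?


Path A total = 11 + 4 = 15
Path B total = 6 + 6 = 12
Critical path = longest path = max(15, 12) = 15

15


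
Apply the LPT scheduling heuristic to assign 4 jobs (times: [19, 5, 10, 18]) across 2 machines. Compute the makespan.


Sort jobs in decreasing order (LPT): [19, 18, 10, 5]
Assign each job to the least loaded machine:
  Machine 1: jobs [19, 5], load = 24
  Machine 2: jobs [18, 10], load = 28
Makespan = max load = 28

28


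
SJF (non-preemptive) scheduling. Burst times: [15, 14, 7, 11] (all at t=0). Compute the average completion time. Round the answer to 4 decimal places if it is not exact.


SJF order (ascending): [7, 11, 14, 15]
Completion times:
  Job 1: burst=7, C=7
  Job 2: burst=11, C=18
  Job 3: burst=14, C=32
  Job 4: burst=15, C=47
Average completion = 104/4 = 26.0

26.0


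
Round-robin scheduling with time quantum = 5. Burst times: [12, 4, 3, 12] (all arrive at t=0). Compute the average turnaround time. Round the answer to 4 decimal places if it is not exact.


Time quantum = 5
Execution trace:
  J1 runs 5 units, time = 5
  J2 runs 4 units, time = 9
  J3 runs 3 units, time = 12
  J4 runs 5 units, time = 17
  J1 runs 5 units, time = 22
  J4 runs 5 units, time = 27
  J1 runs 2 units, time = 29
  J4 runs 2 units, time = 31
Finish times: [29, 9, 12, 31]
Average turnaround = 81/4 = 20.25

20.25


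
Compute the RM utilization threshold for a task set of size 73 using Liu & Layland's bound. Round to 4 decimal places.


Compute 2^(1/73) = 1.0095403890
Subtract 1: 1.0095403890 - 1 = 0.0095403890
Multiply by n: 73 * 0.0095403890 = 0.6964483970
Round to 4 dp: 0.6964

0.6964


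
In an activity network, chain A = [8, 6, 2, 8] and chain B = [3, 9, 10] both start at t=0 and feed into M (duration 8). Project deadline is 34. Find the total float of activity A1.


Forward pass: ES(A1) = sum of predecessors on chain A = 0
EF = ES + duration = 0 + 8 = 8
Backward pass: LF(M) = deadline = 34; LS(M) = 34 - 8 = 26
LF(A1) = LS(M) - sum(successors on chain A) = 26 - 16 = 10
LS = LF - duration = 10 - 8 = 2
Total float = LS - ES = 2 - 0 = 2

2


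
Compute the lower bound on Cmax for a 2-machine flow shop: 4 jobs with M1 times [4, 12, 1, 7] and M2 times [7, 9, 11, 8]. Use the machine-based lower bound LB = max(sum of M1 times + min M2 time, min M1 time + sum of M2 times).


LB1 = sum(M1 times) + min(M2 times) = 24 + 7 = 31
LB2 = min(M1 times) + sum(M2 times) = 1 + 35 = 36
Lower bound = max(LB1, LB2) = max(31, 36) = 36

36


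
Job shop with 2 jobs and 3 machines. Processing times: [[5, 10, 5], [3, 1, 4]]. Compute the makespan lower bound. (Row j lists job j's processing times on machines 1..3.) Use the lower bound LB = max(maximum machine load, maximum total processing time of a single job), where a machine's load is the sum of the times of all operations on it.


Machine loads:
  Machine 1: 5 + 3 = 8
  Machine 2: 10 + 1 = 11
  Machine 3: 5 + 4 = 9
Max machine load = 11
Job totals:
  Job 1: 20
  Job 2: 8
Max job total = 20
Lower bound = max(11, 20) = 20

20


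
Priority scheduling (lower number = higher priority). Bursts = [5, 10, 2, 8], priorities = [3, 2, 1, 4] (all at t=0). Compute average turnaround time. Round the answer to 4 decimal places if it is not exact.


Sort by priority (ascending = highest first):
Order: [(1, 2), (2, 10), (3, 5), (4, 8)]
Completion times:
  Priority 1, burst=2, C=2
  Priority 2, burst=10, C=12
  Priority 3, burst=5, C=17
  Priority 4, burst=8, C=25
Average turnaround = 56/4 = 14.0

14.0


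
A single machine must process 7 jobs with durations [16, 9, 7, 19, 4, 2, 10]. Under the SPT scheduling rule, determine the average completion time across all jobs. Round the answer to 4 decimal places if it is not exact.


Sort jobs by processing time (SPT order): [2, 4, 7, 9, 10, 16, 19]
Compute completion times sequentially:
  Job 1: processing = 2, completes at 2
  Job 2: processing = 4, completes at 6
  Job 3: processing = 7, completes at 13
  Job 4: processing = 9, completes at 22
  Job 5: processing = 10, completes at 32
  Job 6: processing = 16, completes at 48
  Job 7: processing = 19, completes at 67
Sum of completion times = 190
Average completion time = 190/7 = 27.1429

27.1429


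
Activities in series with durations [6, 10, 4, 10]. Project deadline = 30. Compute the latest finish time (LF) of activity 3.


LF(activity 3) = deadline - sum of successor durations
Successors: activities 4 through 4 with durations [10]
Sum of successor durations = 10
LF = 30 - 10 = 20

20


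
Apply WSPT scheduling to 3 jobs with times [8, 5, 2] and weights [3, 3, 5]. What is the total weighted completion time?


Compute p/w ratios and sort ascending (WSPT): [(2, 5), (5, 3), (8, 3)]
Compute weighted completion times:
  Job (p=2,w=5): C=2, w*C=5*2=10
  Job (p=5,w=3): C=7, w*C=3*7=21
  Job (p=8,w=3): C=15, w*C=3*15=45
Total weighted completion time = 76

76


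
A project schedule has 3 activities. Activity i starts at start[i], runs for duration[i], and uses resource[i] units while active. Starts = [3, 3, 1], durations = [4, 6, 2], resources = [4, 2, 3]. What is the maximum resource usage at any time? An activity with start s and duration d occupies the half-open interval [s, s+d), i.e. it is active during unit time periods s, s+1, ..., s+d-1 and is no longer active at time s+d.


Each activity i is active on [start_i, start_i + duration_i).
Compute total resource usage per time slot:
  t=0: active resources = [], total = 0
  t=1: active resources = [3], total = 3
  t=2: active resources = [3], total = 3
  t=3: active resources = [4, 2], total = 6
  t=4: active resources = [4, 2], total = 6
  t=5: active resources = [4, 2], total = 6
  t=6: active resources = [4, 2], total = 6
  t=7: active resources = [2], total = 2
  t=8: active resources = [2], total = 2
Peak resource demand = 6

6


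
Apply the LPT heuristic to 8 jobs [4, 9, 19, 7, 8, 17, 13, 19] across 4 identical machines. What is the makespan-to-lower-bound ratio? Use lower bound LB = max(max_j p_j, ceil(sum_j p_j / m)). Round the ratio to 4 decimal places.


LPT order: [19, 19, 17, 13, 9, 8, 7, 4]
Machine loads after assignment: [26, 23, 25, 22]
LPT makespan = 26
Lower bound = max(max_job, ceil(total/4)) = max(19, 24) = 24
Ratio = 26 / 24 = 1.0833

1.0833


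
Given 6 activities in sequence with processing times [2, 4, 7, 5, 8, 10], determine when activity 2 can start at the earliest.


Activity 2 starts after activities 1 through 1 complete.
Predecessor durations: [2]
ES = 2 = 2

2


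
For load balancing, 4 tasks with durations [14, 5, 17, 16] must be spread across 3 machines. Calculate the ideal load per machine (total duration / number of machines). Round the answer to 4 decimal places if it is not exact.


Total processing time = 14 + 5 + 17 + 16 = 52
Number of machines = 3
Ideal balanced load = 52 / 3 = 17.3333

17.3333


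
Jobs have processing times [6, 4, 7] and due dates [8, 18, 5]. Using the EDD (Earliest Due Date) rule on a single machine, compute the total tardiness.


Sort by due date (EDD order): [(7, 5), (6, 8), (4, 18)]
Compute completion times and tardiness:
  Job 1: p=7, d=5, C=7, tardiness=max(0,7-5)=2
  Job 2: p=6, d=8, C=13, tardiness=max(0,13-8)=5
  Job 3: p=4, d=18, C=17, tardiness=max(0,17-18)=0
Total tardiness = 7

7


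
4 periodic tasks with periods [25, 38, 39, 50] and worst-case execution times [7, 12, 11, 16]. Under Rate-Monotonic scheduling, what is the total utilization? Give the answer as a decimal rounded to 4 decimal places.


Compute individual utilizations (exact fractions):
  Task 1: C/T = 7/25 (approx. 0.28)
  Task 2: C/T = 12/38 = 6/19 (approx. 0.3158)
  Task 3: C/T = 11/39 (approx. 0.2821)
  Task 4: C/T = 16/50 = 8/25 (approx. 0.32)
Total utilization U = 7/25 + 6/19 + 11/39 + 8/25 = 4438/3705
Rounded to 4 decimal places: U = 1.1978
RM (Liu & Layland) bound for 4 tasks = 0.756828; compare with U = 4438/3705 (approx. 1.197841)
U > 1, so the task set is not schedulable (processor overloaded).

1.1978


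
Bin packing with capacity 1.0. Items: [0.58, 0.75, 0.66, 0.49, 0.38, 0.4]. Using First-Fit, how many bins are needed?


Place items sequentially using First-Fit:
  Item 0.58 -> new Bin 1
  Item 0.75 -> new Bin 2
  Item 0.66 -> new Bin 3
  Item 0.49 -> new Bin 4
  Item 0.38 -> Bin 1 (now 0.96)
  Item 0.4 -> Bin 4 (now 0.89)
Total bins used = 4

4


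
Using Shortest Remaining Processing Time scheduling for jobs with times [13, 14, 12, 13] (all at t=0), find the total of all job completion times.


Since all jobs arrive at t=0, SRPT equals SPT ordering.
SPT order: [12, 13, 13, 14]
Completion times:
  Job 1: p=12, C=12
  Job 2: p=13, C=25
  Job 3: p=13, C=38
  Job 4: p=14, C=52
Total completion time = 12 + 25 + 38 + 52 = 127

127


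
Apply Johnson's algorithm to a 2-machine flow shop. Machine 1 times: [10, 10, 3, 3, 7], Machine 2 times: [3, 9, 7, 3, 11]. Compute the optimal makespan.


Apply Johnson's rule:
  Group 1 (a <= b): [(3, 3, 7), (4, 3, 3), (5, 7, 11)]
  Group 2 (a > b): [(2, 10, 9), (1, 10, 3)]
Optimal job order: [3, 4, 5, 2, 1]
Schedule:
  Job 3: M1 done at 3, M2 done at 10
  Job 4: M1 done at 6, M2 done at 13
  Job 5: M1 done at 13, M2 done at 24
  Job 2: M1 done at 23, M2 done at 33
  Job 1: M1 done at 33, M2 done at 36
Makespan = 36

36


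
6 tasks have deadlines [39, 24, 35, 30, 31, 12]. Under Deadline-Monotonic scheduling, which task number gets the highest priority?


Sort tasks by relative deadline (ascending):
  Task 6: deadline = 12
  Task 2: deadline = 24
  Task 4: deadline = 30
  Task 5: deadline = 31
  Task 3: deadline = 35
  Task 1: deadline = 39
Priority order (highest first): [6, 2, 4, 5, 3, 1]
Highest priority task = 6

6


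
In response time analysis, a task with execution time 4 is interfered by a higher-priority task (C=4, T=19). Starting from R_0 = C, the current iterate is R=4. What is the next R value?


R_next = C + ceil(R_prev / T_hp) * C_hp
ceil(4 / 19) = ceil(0.2105) = 1
Interference = 1 * 4 = 4
R_next = 4 + 4 = 8

8


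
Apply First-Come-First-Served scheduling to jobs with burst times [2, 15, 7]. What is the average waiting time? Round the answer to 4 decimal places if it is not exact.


FCFS order (as given): [2, 15, 7]
Waiting times:
  Job 1: wait = 0
  Job 2: wait = 2
  Job 3: wait = 17
Sum of waiting times = 19
Average waiting time = 19/3 = 6.3333

6.3333


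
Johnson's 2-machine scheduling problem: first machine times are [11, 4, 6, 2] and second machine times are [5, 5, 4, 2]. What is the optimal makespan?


Apply Johnson's rule:
  Group 1 (a <= b): [(4, 2, 2), (2, 4, 5)]
  Group 2 (a > b): [(1, 11, 5), (3, 6, 4)]
Optimal job order: [4, 2, 1, 3]
Schedule:
  Job 4: M1 done at 2, M2 done at 4
  Job 2: M1 done at 6, M2 done at 11
  Job 1: M1 done at 17, M2 done at 22
  Job 3: M1 done at 23, M2 done at 27
Makespan = 27

27


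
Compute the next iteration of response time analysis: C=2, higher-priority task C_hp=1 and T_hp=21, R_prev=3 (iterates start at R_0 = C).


R_next = C + ceil(R_prev / T_hp) * C_hp
ceil(3 / 21) = ceil(0.1429) = 1
Interference = 1 * 1 = 1
R_next = 2 + 1 = 3
R_next = R_prev, so the iteration has converged (response time = 3).

3


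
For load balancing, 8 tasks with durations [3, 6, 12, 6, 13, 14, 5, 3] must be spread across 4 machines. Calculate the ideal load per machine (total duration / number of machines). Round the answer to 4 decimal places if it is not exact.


Total processing time = 3 + 6 + 12 + 6 + 13 + 14 + 5 + 3 = 62
Number of machines = 4
Ideal balanced load = 62 / 4 = 15.5

15.5


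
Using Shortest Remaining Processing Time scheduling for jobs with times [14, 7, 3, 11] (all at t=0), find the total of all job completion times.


Since all jobs arrive at t=0, SRPT equals SPT ordering.
SPT order: [3, 7, 11, 14]
Completion times:
  Job 1: p=3, C=3
  Job 2: p=7, C=10
  Job 3: p=11, C=21
  Job 4: p=14, C=35
Total completion time = 3 + 10 + 21 + 35 = 69

69


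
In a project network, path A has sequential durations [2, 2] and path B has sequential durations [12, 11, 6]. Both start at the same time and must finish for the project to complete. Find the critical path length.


Path A total = 2 + 2 = 4
Path B total = 12 + 11 + 6 = 29
Critical path = longest path = max(4, 29) = 29

29


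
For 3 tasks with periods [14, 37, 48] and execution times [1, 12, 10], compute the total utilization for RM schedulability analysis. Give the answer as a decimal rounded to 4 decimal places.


Compute individual utilizations (exact fractions):
  Task 1: C/T = 1/14 (approx. 0.0714)
  Task 2: C/T = 12/37 (approx. 0.3243)
  Task 3: C/T = 10/48 = 5/24 (approx. 0.2083)
Total utilization U = 1/14 + 12/37 + 5/24 = 3755/6216
Rounded to 4 decimal places: U = 0.6041
RM (Liu & Layland) bound for 3 tasks = 0.779763; compare with U = 3755/6216 (approx. 0.604086)
U <= bound, so schedulable by RM sufficient condition.

0.6041


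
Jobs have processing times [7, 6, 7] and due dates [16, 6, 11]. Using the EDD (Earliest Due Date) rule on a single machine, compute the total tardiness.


Sort by due date (EDD order): [(6, 6), (7, 11), (7, 16)]
Compute completion times and tardiness:
  Job 1: p=6, d=6, C=6, tardiness=max(0,6-6)=0
  Job 2: p=7, d=11, C=13, tardiness=max(0,13-11)=2
  Job 3: p=7, d=16, C=20, tardiness=max(0,20-16)=4
Total tardiness = 6

6


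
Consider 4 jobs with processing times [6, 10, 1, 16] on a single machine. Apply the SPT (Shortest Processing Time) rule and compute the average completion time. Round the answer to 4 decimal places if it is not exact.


Sort jobs by processing time (SPT order): [1, 6, 10, 16]
Compute completion times sequentially:
  Job 1: processing = 1, completes at 1
  Job 2: processing = 6, completes at 7
  Job 3: processing = 10, completes at 17
  Job 4: processing = 16, completes at 33
Sum of completion times = 58
Average completion time = 58/4 = 14.5

14.5


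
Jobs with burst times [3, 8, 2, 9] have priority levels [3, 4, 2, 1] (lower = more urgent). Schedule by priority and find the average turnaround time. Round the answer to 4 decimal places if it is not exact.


Sort by priority (ascending = highest first):
Order: [(1, 9), (2, 2), (3, 3), (4, 8)]
Completion times:
  Priority 1, burst=9, C=9
  Priority 2, burst=2, C=11
  Priority 3, burst=3, C=14
  Priority 4, burst=8, C=22
Average turnaround = 56/4 = 14.0

14.0


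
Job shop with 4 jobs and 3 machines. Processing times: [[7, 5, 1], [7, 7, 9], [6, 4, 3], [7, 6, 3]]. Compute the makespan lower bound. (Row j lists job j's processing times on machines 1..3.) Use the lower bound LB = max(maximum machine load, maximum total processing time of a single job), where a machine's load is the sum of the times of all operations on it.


Machine loads:
  Machine 1: 7 + 7 + 6 + 7 = 27
  Machine 2: 5 + 7 + 4 + 6 = 22
  Machine 3: 1 + 9 + 3 + 3 = 16
Max machine load = 27
Job totals:
  Job 1: 13
  Job 2: 23
  Job 3: 13
  Job 4: 16
Max job total = 23
Lower bound = max(27, 23) = 27

27
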